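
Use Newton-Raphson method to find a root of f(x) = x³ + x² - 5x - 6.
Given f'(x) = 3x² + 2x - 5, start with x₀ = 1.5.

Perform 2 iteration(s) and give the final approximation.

f(x) = x³ + x² - 5x - 6
f'(x) = 3x² + 2x - 5
x₀ = 1.5

Newton-Raphson formula: x_{n+1} = x_n - f(x_n)/f'(x_n)

Iteration 1:
  f(1.500000) = -7.875000
  f'(1.500000) = 4.750000
  x_1 = 1.500000 - (-7.875000)/4.750000 = 3.157895
Iteration 2:
  f(3.157895) = 19.674297
  f'(3.157895) = 31.232687
  x_2 = 3.157895 - 19.674297/31.232687 = 2.527968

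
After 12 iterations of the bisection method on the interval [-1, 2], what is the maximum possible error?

Bisection error bound: |error| ≤ (b-a)/2^n
|error| ≤ (2 - (-1))/2^12 = 3/2^12
|error| ≤ 0.0007324219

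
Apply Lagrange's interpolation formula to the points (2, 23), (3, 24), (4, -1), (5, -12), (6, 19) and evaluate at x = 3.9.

Lagrange interpolation formula:
P(x) = Σ yᵢ × Lᵢ(x)
where Lᵢ(x) = Π_{j≠i} (x - xⱼ)/(xᵢ - xⱼ)

L_0(3.9) = (3.9 - 3)/(2 - 3) × (3.9 - 4)/(2 - 4) × (3.9 - 5)/(2 - 5) × (3.9 - 6)/(2 - 6) = -0.008663
L_1(3.9) = (3.9 - 2)/(3 - 2) × (3.9 - 4)/(3 - 4) × (3.9 - 5)/(3 - 5) × (3.9 - 6)/(3 - 6) = 0.073150
L_2(3.9) = (3.9 - 2)/(4 - 2) × (3.9 - 3)/(4 - 3) × (3.9 - 5)/(4 - 5) × (3.9 - 6)/(4 - 6) = 0.987525
L_3(3.9) = (3.9 - 2)/(5 - 2) × (3.9 - 3)/(5 - 3) × (3.9 - 4)/(5 - 4) × (3.9 - 6)/(5 - 6) = -0.059850
L_4(3.9) = (3.9 - 2)/(6 - 2) × (3.9 - 3)/(6 - 3) × (3.9 - 4)/(6 - 4) × (3.9 - 5)/(6 - 5) = 0.007838

P(3.9) = 23×L_0(3.9) + 24×L_1(3.9) + (-1)×L_2(3.9) + (-12)×L_3(3.9) + 19×L_4(3.9)
P(3.9) = 1.435950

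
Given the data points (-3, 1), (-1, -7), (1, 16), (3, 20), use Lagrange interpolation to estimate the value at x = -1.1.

Lagrange interpolation formula:
P(x) = Σ yᵢ × Lᵢ(x)
where Lᵢ(x) = Π_{j≠i} (x - xⱼ)/(xᵢ - xⱼ)

L_0(-1.1) = (-1.1 - (-1))/(-3 - (-1)) × (-1.1 - 1)/(-3 - 1) × (-1.1 - 3)/(-3 - 3) = 0.017938
L_1(-1.1) = (-1.1 - (-3))/(-1 - (-3)) × (-1.1 - 1)/(-1 - 1) × (-1.1 - 3)/(-1 - 3) = 1.022437
L_2(-1.1) = (-1.1 - (-3))/(1 - (-3)) × (-1.1 - (-1))/(1 - (-1)) × (-1.1 - 3)/(1 - 3) = -0.048688
L_3(-1.1) = (-1.1 - (-3))/(3 - (-3)) × (-1.1 - (-1))/(3 - (-1)) × (-1.1 - 1)/(3 - 1) = 0.008313

P(-1.1) = 1×L_0(-1.1) + (-7)×L_1(-1.1) + 16×L_2(-1.1) + 20×L_3(-1.1)
P(-1.1) = -7.751875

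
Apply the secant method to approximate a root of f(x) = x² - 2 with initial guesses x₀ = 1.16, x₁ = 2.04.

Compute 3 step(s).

f(x) = x² - 2
x₀ = 1.16, x₁ = 2.04

Secant formula: x_{n+1} = x_n - f(x_n)(x_n - x_{n-1})/(f(x_n) - f(x_{n-1}))

Iteration 1:
  f(1.160000) = -0.654400
  f(2.040000) = 2.161600
  x_2 = 2.040000 - 2.161600×(2.040000 - 1.160000)/(2.161600 - (-0.654400))
       = 1.364500
Iteration 2:
  f(2.040000) = 2.161600
  f(1.364500) = -0.138140
  x_3 = 1.364500 - (-0.138140)×(1.364500 - 2.040000)/(-0.138140 - 2.161600)
       = 1.405076
Iteration 3:
  f(1.364500) = -0.138140
  f(1.405076) = -0.025762
  x_4 = 1.405076 - (-0.025762)×(1.405076 - 1.364500)/(-0.025762 - (-0.138140))
       = 1.414378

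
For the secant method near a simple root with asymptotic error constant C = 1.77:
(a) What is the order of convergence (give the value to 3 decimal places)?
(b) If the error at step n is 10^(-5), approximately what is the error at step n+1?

(a) Secant method has superlinear convergence with order φ = (1+√5)/2 ≈ 1.618.
    This means |e_{n+1}| ≈ C|e_n|^1.618.

(b) With |e_n| = 10^(-5) and C = 1.77:
    |e_{n+1}| ≈ 1.77 × (10^(-5))^1.618 = 1.77 × 10^(-8.09)

(a) ≈ 1.618 (golden ratio); (b) |e_{n+1}| ≈ 1.438e-08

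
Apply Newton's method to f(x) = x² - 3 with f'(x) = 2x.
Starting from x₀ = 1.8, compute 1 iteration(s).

f(x) = x² - 3
f'(x) = 2x
x₀ = 1.8

Newton-Raphson formula: x_{n+1} = x_n - f(x_n)/f'(x_n)

Iteration 1:
  f(1.800000) = 0.240000
  f'(1.800000) = 3.600000
  x_1 = 1.800000 - 0.240000/3.600000 = 1.733333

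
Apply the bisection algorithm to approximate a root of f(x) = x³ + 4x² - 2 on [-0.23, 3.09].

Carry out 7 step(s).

f(x) = x³ + 4x² - 2
Initial interval: [-0.23, 3.09]

Iteration 1:
  c_1 = (-0.230000 + 3.090000)/2 = 1.430000
  f(c_1) = f(1.430000) = 9.103807
  f(a) × f(c) < 0, new interval: [-0.230000, 1.430000]
Iteration 2:
  c_2 = (-0.230000 + 1.430000)/2 = 0.600000
  f(c_2) = f(0.600000) = -0.344000
  f(a) × f(c) ≥ 0, new interval: [0.600000, 1.430000]
Iteration 3:
  c_3 = (0.600000 + 1.430000)/2 = 1.015000
  f(c_3) = f(1.015000) = 3.166578
  f(a) × f(c) < 0, new interval: [0.600000, 1.015000]
Iteration 4:
  c_4 = (0.600000 + 1.015000)/2 = 0.807500
  f(c_4) = f(0.807500) = 1.134760
  f(a) × f(c) < 0, new interval: [0.600000, 0.807500]
Iteration 5:
  c_5 = (0.600000 + 0.807500)/2 = 0.703750
  f(c_5) = f(0.703750) = 0.329598
  f(a) × f(c) < 0, new interval: [0.600000, 0.703750]
Iteration 6:
  c_6 = (0.600000 + 0.703750)/2 = 0.651875
  f(c_6) = f(0.651875) = -0.023228
  f(a) × f(c) ≥ 0, new interval: [0.651875, 0.703750]
Iteration 7:
  c_7 = (0.651875 + 0.703750)/2 = 0.677812
  f(c_7) = f(0.677812) = 0.149126
  f(a) × f(c) < 0, new interval: [0.651875, 0.677812]

After 7 iteration(s), the approximation is c_7 = 0.677812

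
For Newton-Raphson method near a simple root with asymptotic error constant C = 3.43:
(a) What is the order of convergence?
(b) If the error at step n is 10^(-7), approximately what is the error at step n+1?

(a) Newton-Raphson has quadratic (order 2) convergence near simple roots.
    This means |e_{n+1}| ≈ C|e_n|².

(b) With |e_n| = 10^(-7) and C = 3.43:
    |e_{n+1}| ≈ 3.43 × (10^(-7))² = 3.43 × 10^(-14)

(a) 2 (quadratic); (b) |e_{n+1}| ≈ 3.430e-14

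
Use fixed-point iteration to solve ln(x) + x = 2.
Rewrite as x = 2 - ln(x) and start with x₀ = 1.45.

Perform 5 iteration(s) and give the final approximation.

Equation: ln(x) + x = 2
Fixed-point form: x = 2 - ln(x)
x₀ = 1.45

x_1 = g(1.450000) = 1.628436
x_2 = g(1.628436) = 1.512380
x_3 = g(1.512380) = 1.586316
x_4 = g(1.586316) = 1.538586
x_5 = g(1.538586) = 1.569136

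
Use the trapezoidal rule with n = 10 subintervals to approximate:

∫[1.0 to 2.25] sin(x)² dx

f(x) = sin(x)²
a = 1.0, b = 2.25, n = 10
h = (b - a)/n = 0.125000

Trapezoidal rule: (h/2)[f(x₀) + 2f(x₁) + 2f(x₂) + ... + f(xₙ)]

x_0 = 1.0000, f(x_0) = 0.708073, coefficient = 1
x_1 = 1.1250, f(x_1) = 0.814087, coefficient = 2
x_2 = 1.2500, f(x_2) = 0.900572, coefficient = 2
x_3 = 1.3750, f(x_3) = 0.962151, coefficient = 2
x_4 = 1.5000, f(x_4) = 0.994996, coefficient = 2
x_5 = 1.6250, f(x_5) = 0.997065, coefficient = 2
x_6 = 1.7500, f(x_6) = 0.968228, coefficient = 2
x_7 = 1.8750, f(x_7) = 0.910280, coefficient = 2
x_8 = 2.0000, f(x_8) = 0.826822, coefficient = 2
x_9 = 2.1250, f(x_9) = 0.723044, coefficient = 2
x_10 = 2.2500, f(x_10) = 0.605398, coefficient = 1

I ≈ (0.125000/2) × 17.507960 = 1.094248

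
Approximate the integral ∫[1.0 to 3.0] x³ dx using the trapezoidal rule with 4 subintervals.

f(x) = x³
a = 1.0, b = 3.0, n = 4
h = (b - a)/n = 0.500000

Trapezoidal rule: (h/2)[f(x₀) + 2f(x₁) + 2f(x₂) + ... + f(xₙ)]

x_0 = 1.0000, f(x_0) = 1.000000, coefficient = 1
x_1 = 1.5000, f(x_1) = 3.375000, coefficient = 2
x_2 = 2.0000, f(x_2) = 8.000000, coefficient = 2
x_3 = 2.5000, f(x_3) = 15.625000, coefficient = 2
x_4 = 3.0000, f(x_4) = 27.000000, coefficient = 1

I ≈ (0.500000/2) × 82.000000 = 20.500000
Exact value: 20.000000
Error: 0.500000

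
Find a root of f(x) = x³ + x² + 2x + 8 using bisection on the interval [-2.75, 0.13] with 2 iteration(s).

f(x) = x³ + x² + 2x + 8
Initial interval: [-2.75, 0.13]

Iteration 1:
  c_1 = (-2.750000 + 0.130000)/2 = -1.310000
  f(c_1) = f(-1.310000) = 4.848009
  f(a) × f(c) < 0, new interval: [-2.750000, -1.310000]
Iteration 2:
  c_2 = (-2.750000 + (-1.310000))/2 = -2.030000
  f(c_2) = f(-2.030000) = -0.304527
  f(a) × f(c) ≥ 0, new interval: [-2.030000, -1.310000]

After 2 iteration(s), the approximation is c_2 = -2.030000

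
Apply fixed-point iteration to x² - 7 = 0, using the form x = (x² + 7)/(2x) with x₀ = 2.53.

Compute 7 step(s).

Equation: x² - 7 = 0
Fixed-point form: x = (x² + 7)/(2x)
x₀ = 2.53

x_1 = g(2.530000) = 2.648399
x_2 = g(2.648399) = 2.645753
x_3 = g(2.645753) = 2.645751
x_4 = g(2.645751) = 2.645751
x_5 = g(2.645751) = 2.645751
x_6 = g(2.645751) = 2.645751
x_7 = g(2.645751) = 2.645751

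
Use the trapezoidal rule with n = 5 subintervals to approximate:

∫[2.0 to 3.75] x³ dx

f(x) = x³
a = 2.0, b = 3.75, n = 5
h = (b - a)/n = 0.350000

Trapezoidal rule: (h/2)[f(x₀) + 2f(x₁) + 2f(x₂) + ... + f(xₙ)]

x_0 = 2.0000, f(x_0) = 8.000000, coefficient = 1
x_1 = 2.3500, f(x_1) = 12.977875, coefficient = 2
x_2 = 2.7000, f(x_2) = 19.683000, coefficient = 2
x_3 = 3.0500, f(x_3) = 28.372625, coefficient = 2
x_4 = 3.4000, f(x_4) = 39.304000, coefficient = 2
x_5 = 3.7500, f(x_5) = 52.734375, coefficient = 1

I ≈ (0.350000/2) × 261.409375 = 45.746641
Exact value: 45.438477
Error: 0.308164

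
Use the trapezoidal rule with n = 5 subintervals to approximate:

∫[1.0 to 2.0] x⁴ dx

f(x) = x⁴
a = 1.0, b = 2.0, n = 5
h = (b - a)/n = 0.200000

Trapezoidal rule: (h/2)[f(x₀) + 2f(x₁) + 2f(x₂) + ... + f(xₙ)]

x_0 = 1.0000, f(x_0) = 1.000000, coefficient = 1
x_1 = 1.2000, f(x_1) = 2.073600, coefficient = 2
x_2 = 1.4000, f(x_2) = 3.841600, coefficient = 2
x_3 = 1.6000, f(x_3) = 6.553600, coefficient = 2
x_4 = 1.8000, f(x_4) = 10.497600, coefficient = 2
x_5 = 2.0000, f(x_5) = 16.000000, coefficient = 1

I ≈ (0.200000/2) × 62.932800 = 6.293280
Exact value: 6.200000
Error: 0.093280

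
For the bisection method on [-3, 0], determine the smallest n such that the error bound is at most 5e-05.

We need (b-a)/2^n ≤ 5e-05
(0 - (-3))/2^n ≤ 5e-05
3/2^n ≤ 5e-05
2^n ≥ 60000
n ≥ log₂(60000) = 15.87
n ≥ 16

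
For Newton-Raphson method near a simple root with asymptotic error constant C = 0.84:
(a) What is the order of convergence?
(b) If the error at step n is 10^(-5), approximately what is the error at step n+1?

(a) Newton-Raphson has quadratic (order 2) convergence near simple roots.
    This means |e_{n+1}| ≈ C|e_n|².

(b) With |e_n| = 10^(-5) and C = 0.84:
    |e_{n+1}| ≈ 0.84 × (10^(-5))² = 0.84 × 10^(-10)

(a) 2 (quadratic); (b) |e_{n+1}| ≈ 8.400e-11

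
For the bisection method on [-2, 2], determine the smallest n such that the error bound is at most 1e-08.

We need (b-a)/2^n ≤ 1e-08
(2 - (-2))/2^n ≤ 1e-08
4/2^n ≤ 1e-08
2^n ≥ 400000000
n ≥ log₂(400000000) = 28.58
n ≥ 29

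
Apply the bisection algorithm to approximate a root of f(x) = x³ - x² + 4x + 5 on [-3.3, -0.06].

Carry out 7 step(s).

f(x) = x³ - x² + 4x + 5
Initial interval: [-3.3, -0.06]

Iteration 1:
  c_1 = (-3.300000 + (-0.060000))/2 = -1.680000
  f(c_1) = f(-1.680000) = -9.284032
  f(a) × f(c) ≥ 0, new interval: [-1.680000, -0.060000]
Iteration 2:
  c_2 = (-1.680000 + (-0.060000))/2 = -0.870000
  f(c_2) = f(-0.870000) = 0.104597
  f(a) × f(c) < 0, new interval: [-1.680000, -0.870000]
Iteration 3:
  c_3 = (-1.680000 + (-0.870000))/2 = -1.275000
  f(c_3) = f(-1.275000) = -3.798297
  f(a) × f(c) ≥ 0, new interval: [-1.275000, -0.870000]
Iteration 4:
  c_4 = (-1.275000 + (-0.870000))/2 = -1.072500
  f(c_4) = f(-1.072500) = -1.673906
  f(a) × f(c) ≥ 0, new interval: [-1.072500, -0.870000]
Iteration 5:
  c_5 = (-1.072500 + (-0.870000))/2 = -0.971250
  f(c_5) = f(-0.971250) = -0.744532
  f(a) × f(c) ≥ 0, new interval: [-0.971250, -0.870000]
Iteration 6:
  c_6 = (-0.971250 + (-0.870000))/2 = -0.920625
  f(c_6) = f(-0.920625) = -0.310326
  f(a) × f(c) ≥ 0, new interval: [-0.920625, -0.870000]
Iteration 7:
  c_7 = (-0.920625 + (-0.870000))/2 = -0.895312
  f(c_7) = f(-0.895312) = -0.100503
  f(a) × f(c) ≥ 0, new interval: [-0.895312, -0.870000]

After 7 iteration(s), the approximation is c_7 = -0.895312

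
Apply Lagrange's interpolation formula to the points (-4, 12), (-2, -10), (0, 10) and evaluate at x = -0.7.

Lagrange interpolation formula:
P(x) = Σ yᵢ × Lᵢ(x)
where Lᵢ(x) = Π_{j≠i} (x - xⱼ)/(xᵢ - xⱼ)

L_0(-0.7) = (-0.7 - (-2))/(-4 - (-2)) × (-0.7 - 0)/(-4 - 0) = -0.113750
L_1(-0.7) = (-0.7 - (-4))/(-2 - (-4)) × (-0.7 - 0)/(-2 - 0) = 0.577500
L_2(-0.7) = (-0.7 - (-4))/(0 - (-4)) × (-0.7 - (-2))/(0 - (-2)) = 0.536250

P(-0.7) = 12×L_0(-0.7) + (-10)×L_1(-0.7) + 10×L_2(-0.7)
P(-0.7) = -1.777500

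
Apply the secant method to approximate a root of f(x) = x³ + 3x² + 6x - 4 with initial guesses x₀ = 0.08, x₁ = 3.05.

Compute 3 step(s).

f(x) = x³ + 3x² + 6x - 4
x₀ = 0.08, x₁ = 3.05

Secant formula: x_{n+1} = x_n - f(x_n)(x_n - x_{n-1})/(f(x_n) - f(x_{n-1}))

Iteration 1:
  f(0.080000) = -3.500288
  f(3.050000) = 70.580125
  x_2 = 3.050000 - 70.580125×(3.050000 - 0.080000)/(70.580125 - (-3.500288))
       = 0.220332
Iteration 2:
  f(3.050000) = 70.580125
  f(0.220332) = -2.521673
  x_3 = 0.220332 - (-2.521673)×(0.220332 - 3.050000)/(-2.521673 - 70.580125)
       = 0.317942
Iteration 3:
  f(0.220332) = -2.521673
  f(0.317942) = -1.756943
  x_4 = 0.317942 - (-1.756943)×(0.317942 - 0.220332)/(-1.756943 - (-2.521673))
       = 0.542199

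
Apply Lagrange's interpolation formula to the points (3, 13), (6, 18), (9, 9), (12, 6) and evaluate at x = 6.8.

Lagrange interpolation formula:
P(x) = Σ yᵢ × Lᵢ(x)
where Lᵢ(x) = Π_{j≠i} (x - xⱼ)/(xᵢ - xⱼ)

L_0(6.8) = (6.8 - 6)/(3 - 6) × (6.8 - 9)/(3 - 9) × (6.8 - 12)/(3 - 12) = -0.056494
L_1(6.8) = (6.8 - 3)/(6 - 3) × (6.8 - 9)/(6 - 9) × (6.8 - 12)/(6 - 12) = 0.805037
L_2(6.8) = (6.8 - 3)/(9 - 3) × (6.8 - 6)/(9 - 6) × (6.8 - 12)/(9 - 12) = 0.292741
L_3(6.8) = (6.8 - 3)/(12 - 3) × (6.8 - 6)/(12 - 6) × (6.8 - 9)/(12 - 9) = -0.041284

P(6.8) = 13×L_0(6.8) + 18×L_1(6.8) + 9×L_2(6.8) + 6×L_3(6.8)
P(6.8) = 16.143210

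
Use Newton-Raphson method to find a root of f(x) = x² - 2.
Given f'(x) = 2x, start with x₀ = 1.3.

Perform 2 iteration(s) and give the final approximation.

f(x) = x² - 2
f'(x) = 2x
x₀ = 1.3

Newton-Raphson formula: x_{n+1} = x_n - f(x_n)/f'(x_n)

Iteration 1:
  f(1.300000) = -0.310000
  f'(1.300000) = 2.600000
  x_1 = 1.300000 - (-0.310000)/2.600000 = 1.419231
Iteration 2:
  f(1.419231) = 0.014216
  f'(1.419231) = 2.838462
  x_2 = 1.419231 - 0.014216/2.838462 = 1.414222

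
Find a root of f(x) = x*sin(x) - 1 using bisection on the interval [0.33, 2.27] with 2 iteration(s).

f(x) = x*sin(x) - 1
Initial interval: [0.33, 2.27]

Iteration 1:
  c_1 = (0.330000 + 2.270000)/2 = 1.300000
  f(c_1) = f(1.300000) = 0.252626
  f(a) × f(c) < 0, new interval: [0.330000, 1.300000]
Iteration 2:
  c_2 = (0.330000 + 1.300000)/2 = 0.815000
  f(c_2) = f(0.815000) = -0.406904
  f(a) × f(c) ≥ 0, new interval: [0.815000, 1.300000]

After 2 iteration(s), the approximation is c_2 = 0.815000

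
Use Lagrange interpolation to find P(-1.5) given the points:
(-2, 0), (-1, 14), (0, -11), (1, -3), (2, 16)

Lagrange interpolation formula:
P(x) = Σ yᵢ × Lᵢ(x)
where Lᵢ(x) = Π_{j≠i} (x - xⱼ)/(xᵢ - xⱼ)

L_0(-1.5) = (-1.5 - (-1))/(-2 - (-1)) × (-1.5 - 0)/(-2 - 0) × (-1.5 - 1)/(-2 - 1) × (-1.5 - 2)/(-2 - 2) = 0.273438
L_1(-1.5) = (-1.5 - (-2))/(-1 - (-2)) × (-1.5 - 0)/(-1 - 0) × (-1.5 - 1)/(-1 - 1) × (-1.5 - 2)/(-1 - 2) = 1.093750
L_2(-1.5) = (-1.5 - (-2))/(0 - (-2)) × (-1.5 - (-1))/(0 - (-1)) × (-1.5 - 1)/(0 - 1) × (-1.5 - 2)/(0 - 2) = -0.546875
L_3(-1.5) = (-1.5 - (-2))/(1 - (-2)) × (-1.5 - (-1))/(1 - (-1)) × (-1.5 - 0)/(1 - 0) × (-1.5 - 2)/(1 - 2) = 0.218750
L_4(-1.5) = (-1.5 - (-2))/(2 - (-2)) × (-1.5 - (-1))/(2 - (-1)) × (-1.5 - 0)/(2 - 0) × (-1.5 - 1)/(2 - 1) = -0.039062

P(-1.5) = 0×L_0(-1.5) + 14×L_1(-1.5) + (-11)×L_2(-1.5) + (-3)×L_3(-1.5) + 16×L_4(-1.5)
P(-1.5) = 20.046875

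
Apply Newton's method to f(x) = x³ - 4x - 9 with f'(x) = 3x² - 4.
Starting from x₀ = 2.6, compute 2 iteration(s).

f(x) = x³ - 4x - 9
f'(x) = 3x² - 4
x₀ = 2.6

Newton-Raphson formula: x_{n+1} = x_n - f(x_n)/f'(x_n)

Iteration 1:
  f(2.600000) = -1.824000
  f'(2.600000) = 16.280000
  x_1 = 2.600000 - (-1.824000)/16.280000 = 2.712039
Iteration 2:
  f(2.712039) = 0.099318
  f'(2.712039) = 18.065472
  x_2 = 2.712039 - 0.099318/18.065472 = 2.706542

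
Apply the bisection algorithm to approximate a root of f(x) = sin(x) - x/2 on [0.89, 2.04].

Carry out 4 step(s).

f(x) = sin(x) - x/2
Initial interval: [0.89, 2.04]

Iteration 1:
  c_1 = (0.890000 + 2.040000)/2 = 1.465000
  f(c_1) = f(1.465000) = 0.261909
  f(a) × f(c) ≥ 0, new interval: [1.465000, 2.040000]
Iteration 2:
  c_2 = (1.465000 + 2.040000)/2 = 1.752500
  f(c_2) = f(1.752500) = 0.107287
  f(a) × f(c) ≥ 0, new interval: [1.752500, 2.040000]
Iteration 3:
  c_3 = (1.752500 + 2.040000)/2 = 1.896250
  f(c_3) = f(1.896250) = -0.000619
  f(a) × f(c) < 0, new interval: [1.752500, 1.896250]
Iteration 4:
  c_4 = (1.752500 + 1.896250)/2 = 1.824375
  f(c_4) = f(1.824375) = 0.055833
  f(a) × f(c) ≥ 0, new interval: [1.824375, 1.896250]

After 4 iteration(s), the approximation is c_4 = 1.824375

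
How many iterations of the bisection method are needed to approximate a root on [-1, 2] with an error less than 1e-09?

We need (b-a)/2^n ≤ 1e-09
(2 - (-1))/2^n ≤ 1e-09
3/2^n ≤ 1e-09
2^n ≥ 3000000000
n ≥ log₂(3000000000) = 31.48
n ≥ 32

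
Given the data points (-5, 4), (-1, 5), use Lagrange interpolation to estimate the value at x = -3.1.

Lagrange interpolation formula:
P(x) = Σ yᵢ × Lᵢ(x)
where Lᵢ(x) = Π_{j≠i} (x - xⱼ)/(xᵢ - xⱼ)

L_0(-3.1) = (-3.1 - (-1))/(-5 - (-1)) = 0.525000
L_1(-3.1) = (-3.1 - (-5))/(-1 - (-5)) = 0.475000

P(-3.1) = 4×L_0(-3.1) + 5×L_1(-3.1)
P(-3.1) = 4.475000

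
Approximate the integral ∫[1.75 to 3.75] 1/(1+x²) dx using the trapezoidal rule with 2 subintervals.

f(x) = 1/(1+x²)
a = 1.75, b = 3.75, n = 2
h = (b - a)/n = 1.000000

Trapezoidal rule: (h/2)[f(x₀) + 2f(x₁) + 2f(x₂) + ... + f(xₙ)]

x_0 = 1.7500, f(x_0) = 0.246154, coefficient = 1
x_1 = 2.7500, f(x_1) = 0.116788, coefficient = 2
x_2 = 3.7500, f(x_2) = 0.066390, coefficient = 1

I ≈ (1.000000/2) × 0.546121 = 0.273060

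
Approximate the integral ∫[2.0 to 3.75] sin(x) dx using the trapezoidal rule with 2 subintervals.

f(x) = sin(x)
a = 2.0, b = 3.75, n = 2
h = (b - a)/n = 0.875000

Trapezoidal rule: (h/2)[f(x₀) + 2f(x₁) + 2f(x₂) + ... + f(xₙ)]

x_0 = 2.0000, f(x_0) = 0.909297, coefficient = 1
x_1 = 2.8750, f(x_1) = 0.263446, coefficient = 2
x_2 = 3.7500, f(x_2) = -0.571561, coefficient = 1

I ≈ (0.875000/2) × 0.864628 = 0.378275
Exact value: 0.404413
Error: 0.026138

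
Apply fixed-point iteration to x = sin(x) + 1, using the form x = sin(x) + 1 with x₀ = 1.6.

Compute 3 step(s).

Equation: x = sin(x) + 1
Fixed-point form: x = sin(x) + 1
x₀ = 1.6

x_1 = g(1.600000) = 1.999574
x_2 = g(1.999574) = 1.909475
x_3 = g(1.909475) = 1.943195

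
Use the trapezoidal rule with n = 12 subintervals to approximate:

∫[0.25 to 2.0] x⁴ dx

f(x) = x⁴
a = 0.25, b = 2.0, n = 12
h = (b - a)/n = 0.145833

Trapezoidal rule: (h/2)[f(x₀) + 2f(x₁) + 2f(x₂) + ... + f(xₙ)]

x_0 = 0.2500, f(x_0) = 0.003906, coefficient = 1
x_1 = 0.3958, f(x_1) = 0.024550, coefficient = 2
x_2 = 0.5417, f(x_2) = 0.086085, coefficient = 2
x_3 = 0.6875, f(x_3) = 0.223404, coefficient = 2
x_4 = 0.8333, f(x_4) = 0.482253, coefficient = 2
x_5 = 0.9792, f(x_5) = 0.919235, coefficient = 2
x_6 = 1.1250, f(x_6) = 1.601807, coefficient = 2
x_7 = 1.2708, f(x_7) = 2.608281, coefficient = 2
x_8 = 1.4167, f(x_8) = 4.027826, coefficient = 2
x_9 = 1.5625, f(x_9) = 5.960464, coefficient = 2
x_10 = 1.7083, f(x_10) = 8.517075, coefficient = 2
x_11 = 1.8542, f(x_11) = 11.819390, coefficient = 2
x_12 = 2.0000, f(x_12) = 16.000000, coefficient = 1

I ≈ (0.145833/2) × 88.544647 = 6.456380
Exact value: 6.399805
Error: 0.056576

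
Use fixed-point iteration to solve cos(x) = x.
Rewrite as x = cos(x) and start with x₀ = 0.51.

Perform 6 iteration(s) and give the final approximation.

Equation: cos(x) = x
Fixed-point form: x = cos(x)
x₀ = 0.51

x_1 = g(0.510000) = 0.872745
x_2 = g(0.872745) = 0.642726
x_3 = g(0.642726) = 0.800465
x_4 = g(0.800465) = 0.696373
x_5 = g(0.696373) = 0.767173
x_6 = g(0.767173) = 0.719875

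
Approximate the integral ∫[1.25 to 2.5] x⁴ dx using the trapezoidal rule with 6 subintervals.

f(x) = x⁴
a = 1.25, b = 2.5, n = 6
h = (b - a)/n = 0.208333

Trapezoidal rule: (h/2)[f(x₀) + 2f(x₁) + 2f(x₂) + ... + f(xₙ)]

x_0 = 1.2500, f(x_0) = 2.441406, coefficient = 1
x_1 = 1.4583, f(x_1) = 4.523006, coefficient = 2
x_2 = 1.6667, f(x_2) = 7.716049, coefficient = 2
x_3 = 1.8750, f(x_3) = 12.359619, coefficient = 2
x_4 = 2.0833, f(x_4) = 18.838011, coefficient = 2
x_5 = 2.2917, f(x_5) = 27.580732, coefficient = 2
x_6 = 2.5000, f(x_6) = 39.062500, coefficient = 1

I ≈ (0.208333/2) × 183.538743 = 19.118619
Exact value: 18.920898
Error: 0.197721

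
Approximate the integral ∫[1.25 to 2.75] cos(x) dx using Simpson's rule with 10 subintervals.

f(x) = cos(x)
a = 1.25, b = 2.75, n = 10
h = (b - a)/n = 0.150000

Simpson's rule: (h/3)[f(x₀) + 4f(x₁) + 2f(x₂) + ... + f(xₙ)]

x_0 = 1.2500, f(x_0) = 0.315322, coefficient = 1
x_1 = 1.4000, f(x_1) = 0.169967, coefficient = 4
x_2 = 1.5500, f(x_2) = 0.020795, coefficient = 2
x_3 = 1.7000, f(x_3) = -0.128844, coefficient = 4
x_4 = 1.8500, f(x_4) = -0.275590, coefficient = 2
x_5 = 2.0000, f(x_5) = -0.416147, coefficient = 4
x_6 = 2.1500, f(x_6) = -0.547358, coefficient = 2
x_7 = 2.3000, f(x_7) = -0.666276, coefficient = 4
x_8 = 2.4500, f(x_8) = -0.770231, coefficient = 2
x_9 = 2.6000, f(x_9) = -0.856889, coefficient = 4
x_10 = 2.7500, f(x_10) = -0.924302, coefficient = 1

I ≈ (0.150000/3) × -11.346505 = -0.567325
Exact value: -0.567324
Error: 0.000002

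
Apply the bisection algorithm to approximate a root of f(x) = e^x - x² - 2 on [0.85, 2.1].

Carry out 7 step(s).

f(x) = e^x - x² - 2
Initial interval: [0.85, 2.1]

Iteration 1:
  c_1 = (0.850000 + 2.100000)/2 = 1.475000
  f(c_1) = f(1.475000) = 0.195411
  f(a) × f(c) < 0, new interval: [0.850000, 1.475000]
Iteration 2:
  c_2 = (0.850000 + 1.475000)/2 = 1.162500
  f(c_2) = f(1.162500) = -0.153488
  f(a) × f(c) ≥ 0, new interval: [1.162500, 1.475000]
Iteration 3:
  c_3 = (1.162500 + 1.475000)/2 = 1.318750
  f(c_3) = f(1.318750) = -0.000357
  f(a) × f(c) ≥ 0, new interval: [1.318750, 1.475000]
Iteration 4:
  c_4 = (1.318750 + 1.475000)/2 = 1.396875
  f(c_4) = f(1.396875) = 0.091287
  f(a) × f(c) < 0, new interval: [1.318750, 1.396875]
Iteration 5:
  c_5 = (1.318750 + 1.396875)/2 = 1.357813
  f(c_5) = f(1.357813) = 0.044025
  f(a) × f(c) < 0, new interval: [1.318750, 1.357813]
Iteration 6:
  c_6 = (1.318750 + 1.357813)/2 = 1.338281
  f(c_6) = f(1.338281) = 0.021488
  f(a) × f(c) < 0, new interval: [1.318750, 1.338281]
Iteration 7:
  c_7 = (1.318750 + 1.338281)/2 = 1.328516
  f(c_7) = f(1.328516) = 0.010481
  f(a) × f(c) < 0, new interval: [1.318750, 1.328516]

After 7 iteration(s), the approximation is c_7 = 1.328516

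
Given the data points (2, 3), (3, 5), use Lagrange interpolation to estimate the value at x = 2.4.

Lagrange interpolation formula:
P(x) = Σ yᵢ × Lᵢ(x)
where Lᵢ(x) = Π_{j≠i} (x - xⱼ)/(xᵢ - xⱼ)

L_0(2.4) = (2.4 - 3)/(2 - 3) = 0.600000
L_1(2.4) = (2.4 - 2)/(3 - 2) = 0.400000

P(2.4) = 3×L_0(2.4) + 5×L_1(2.4)
P(2.4) = 3.800000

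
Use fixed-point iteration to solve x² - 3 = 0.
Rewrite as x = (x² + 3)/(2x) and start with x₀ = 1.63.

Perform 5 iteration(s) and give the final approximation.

Equation: x² - 3 = 0
Fixed-point form: x = (x² + 3)/(2x)
x₀ = 1.63

x_1 = g(1.630000) = 1.735245
x_2 = g(1.735245) = 1.732054
x_3 = g(1.732054) = 1.732051
x_4 = g(1.732051) = 1.732051
x_5 = g(1.732051) = 1.732051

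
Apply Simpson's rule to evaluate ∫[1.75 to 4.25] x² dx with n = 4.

f(x) = x²
a = 1.75, b = 4.25, n = 4
h = (b - a)/n = 0.625000

Simpson's rule: (h/3)[f(x₀) + 4f(x₁) + 2f(x₂) + ... + f(xₙ)]

x_0 = 1.7500, f(x_0) = 3.062500, coefficient = 1
x_1 = 2.3750, f(x_1) = 5.640625, coefficient = 4
x_2 = 3.0000, f(x_2) = 9.000000, coefficient = 2
x_3 = 3.6250, f(x_3) = 13.140625, coefficient = 4
x_4 = 4.2500, f(x_4) = 18.062500, coefficient = 1

I ≈ (0.625000/3) × 114.250000 = 23.802083
Exact value: 23.802083
Error: 0.000000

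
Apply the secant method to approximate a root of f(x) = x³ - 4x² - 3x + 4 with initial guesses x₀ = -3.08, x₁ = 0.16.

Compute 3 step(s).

f(x) = x³ - 4x² - 3x + 4
x₀ = -3.08, x₁ = 0.16

Secant formula: x_{n+1} = x_n - f(x_n)(x_n - x_{n-1})/(f(x_n) - f(x_{n-1}))

Iteration 1:
  f(-3.080000) = -53.923712
  f(0.160000) = 3.421696
  x_2 = 0.160000 - 3.421696×(0.160000 - (-3.080000))/(3.421696 - (-53.923712))
       = -0.033325
Iteration 2:
  f(0.160000) = 3.421696
  f(-0.033325) = 4.095495
  x_3 = -0.033325 - 4.095495×(-0.033325 - 0.160000)/(4.095495 - 3.421696)
       = 1.141745
Iteration 3:
  f(-0.033325) = 4.095495
  f(1.141745) = -3.151201
  x_4 = 1.141745 - (-3.151201)×(1.141745 - (-0.033325))/(-3.151201 - 4.095495)
       = 0.630770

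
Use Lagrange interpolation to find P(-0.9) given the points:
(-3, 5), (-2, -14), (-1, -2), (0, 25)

Lagrange interpolation formula:
P(x) = Σ yᵢ × Lᵢ(x)
where Lᵢ(x) = Π_{j≠i} (x - xⱼ)/(xᵢ - xⱼ)

L_0(-0.9) = (-0.9 - (-2))/(-3 - (-2)) × (-0.9 - (-1))/(-3 - (-1)) × (-0.9 - 0)/(-3 - 0) = 0.016500
L_1(-0.9) = (-0.9 - (-3))/(-2 - (-3)) × (-0.9 - (-1))/(-2 - (-1)) × (-0.9 - 0)/(-2 - 0) = -0.094500
L_2(-0.9) = (-0.9 - (-3))/(-1 - (-3)) × (-0.9 - (-2))/(-1 - (-2)) × (-0.9 - 0)/(-1 - 0) = 1.039500
L_3(-0.9) = (-0.9 - (-3))/(0 - (-3)) × (-0.9 - (-2))/(0 - (-2)) × (-0.9 - (-1))/(0 - (-1)) = 0.038500

P(-0.9) = 5×L_0(-0.9) + (-14)×L_1(-0.9) + (-2)×L_2(-0.9) + 25×L_3(-0.9)
P(-0.9) = 0.289000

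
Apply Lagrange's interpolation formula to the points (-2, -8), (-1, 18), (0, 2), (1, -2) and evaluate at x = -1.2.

Lagrange interpolation formula:
P(x) = Σ yᵢ × Lᵢ(x)
where Lᵢ(x) = Π_{j≠i} (x - xⱼ)/(xᵢ - xⱼ)

L_0(-1.2) = (-1.2 - (-1))/(-2 - (-1)) × (-1.2 - 0)/(-2 - 0) × (-1.2 - 1)/(-2 - 1) = 0.088000
L_1(-1.2) = (-1.2 - (-2))/(-1 - (-2)) × (-1.2 - 0)/(-1 - 0) × (-1.2 - 1)/(-1 - 1) = 1.056000
L_2(-1.2) = (-1.2 - (-2))/(0 - (-2)) × (-1.2 - (-1))/(0 - (-1)) × (-1.2 - 1)/(0 - 1) = -0.176000
L_3(-1.2) = (-1.2 - (-2))/(1 - (-2)) × (-1.2 - (-1))/(1 - (-1)) × (-1.2 - 0)/(1 - 0) = 0.032000

P(-1.2) = (-8)×L_0(-1.2) + 18×L_1(-1.2) + 2×L_2(-1.2) + (-2)×L_3(-1.2)
P(-1.2) = 17.888000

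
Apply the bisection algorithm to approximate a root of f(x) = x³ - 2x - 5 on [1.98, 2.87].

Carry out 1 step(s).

f(x) = x³ - 2x - 5
Initial interval: [1.98, 2.87]

Iteration 1:
  c_1 = (1.980000 + 2.870000)/2 = 2.425000
  f(c_1) = f(2.425000) = 4.410516
  f(a) × f(c) < 0, new interval: [1.980000, 2.425000]

After 1 iteration(s), the approximation is c_1 = 2.425000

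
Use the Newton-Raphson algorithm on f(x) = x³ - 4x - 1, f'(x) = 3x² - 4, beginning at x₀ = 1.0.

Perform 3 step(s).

f(x) = x³ - 4x - 1
f'(x) = 3x² - 4
x₀ = 1.0

Newton-Raphson formula: x_{n+1} = x_n - f(x_n)/f'(x_n)

Iteration 1:
  f(1.000000) = -4.000000
  f'(1.000000) = -1.000000
  x_1 = 1.000000 - (-4.000000)/(-1.000000) = -3.000000
Iteration 2:
  f(-3.000000) = -16.000000
  f'(-3.000000) = 23.000000
  x_2 = -3.000000 - (-16.000000)/23.000000 = -2.304348
Iteration 3:
  f(-2.304348) = -4.018739
  f'(-2.304348) = 11.930057
  x_3 = -2.304348 - (-4.018739)/11.930057 = -1.967489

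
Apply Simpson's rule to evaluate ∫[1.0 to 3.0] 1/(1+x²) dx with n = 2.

f(x) = 1/(1+x²)
a = 1.0, b = 3.0, n = 2
h = (b - a)/n = 1.000000

Simpson's rule: (h/3)[f(x₀) + 4f(x₁) + 2f(x₂) + ... + f(xₙ)]

x_0 = 1.0000, f(x_0) = 0.500000, coefficient = 1
x_1 = 2.0000, f(x_1) = 0.200000, coefficient = 4
x_2 = 3.0000, f(x_2) = 0.100000, coefficient = 1

I ≈ (1.000000/3) × 1.400000 = 0.466667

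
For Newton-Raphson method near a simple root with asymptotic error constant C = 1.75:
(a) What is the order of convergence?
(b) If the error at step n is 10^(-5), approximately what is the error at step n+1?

(a) Newton-Raphson has quadratic (order 2) convergence near simple roots.
    This means |e_{n+1}| ≈ C|e_n|².

(b) With |e_n| = 10^(-5) and C = 1.75:
    |e_{n+1}| ≈ 1.75 × (10^(-5))² = 1.75 × 10^(-10)

(a) 2 (quadratic); (b) |e_{n+1}| ≈ 1.750e-10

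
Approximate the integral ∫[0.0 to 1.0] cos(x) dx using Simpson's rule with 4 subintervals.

f(x) = cos(x)
a = 0.0, b = 1.0, n = 4
h = (b - a)/n = 0.250000

Simpson's rule: (h/3)[f(x₀) + 4f(x₁) + 2f(x₂) + ... + f(xₙ)]

x_0 = 0.0000, f(x_0) = 1.000000, coefficient = 1
x_1 = 0.2500, f(x_1) = 0.968912, coefficient = 4
x_2 = 0.5000, f(x_2) = 0.877583, coefficient = 2
x_3 = 0.7500, f(x_3) = 0.731689, coefficient = 4
x_4 = 1.0000, f(x_4) = 0.540302, coefficient = 1

I ≈ (0.250000/3) × 10.097873 = 0.841489
Exact value: 0.841471
Error: 0.000018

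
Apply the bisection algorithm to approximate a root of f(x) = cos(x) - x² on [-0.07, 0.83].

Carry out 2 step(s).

f(x) = cos(x) - x²
Initial interval: [-0.07, 0.83]

Iteration 1:
  c_1 = (-0.070000 + 0.830000)/2 = 0.380000
  f(c_1) = f(0.380000) = 0.784265
  f(a) × f(c) ≥ 0, new interval: [0.380000, 0.830000]
Iteration 2:
  c_2 = (0.380000 + 0.830000)/2 = 0.605000
  f(c_2) = f(0.605000) = 0.456477
  f(a) × f(c) ≥ 0, new interval: [0.605000, 0.830000]

After 2 iteration(s), the approximation is c_2 = 0.605000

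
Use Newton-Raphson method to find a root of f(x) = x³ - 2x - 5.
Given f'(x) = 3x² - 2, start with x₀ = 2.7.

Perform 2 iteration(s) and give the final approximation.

f(x) = x³ - 2x - 5
f'(x) = 3x² - 2
x₀ = 2.7

Newton-Raphson formula: x_{n+1} = x_n - f(x_n)/f'(x_n)

Iteration 1:
  f(2.700000) = 9.283000
  f'(2.700000) = 19.870000
  x_1 = 2.700000 - 9.283000/19.870000 = 2.232813
Iteration 2:
  f(2.232813) = 1.665964
  f'(2.232813) = 12.956366
  x_2 = 2.232813 - 1.665964/12.956366 = 2.104231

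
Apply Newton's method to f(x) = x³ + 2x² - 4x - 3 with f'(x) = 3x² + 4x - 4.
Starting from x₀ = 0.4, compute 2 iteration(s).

f(x) = x³ + 2x² - 4x - 3
f'(x) = 3x² + 4x - 4
x₀ = 0.4

Newton-Raphson formula: x_{n+1} = x_n - f(x_n)/f'(x_n)

Iteration 1:
  f(0.400000) = -4.216000
  f'(0.400000) = -1.920000
  x_1 = 0.400000 - (-4.216000)/(-1.920000) = -1.795833
Iteration 2:
  f(-1.795833) = 4.841774
  f'(-1.795833) = -1.508281
  x_2 = -1.795833 - 4.841774/(-1.508281) = 1.414294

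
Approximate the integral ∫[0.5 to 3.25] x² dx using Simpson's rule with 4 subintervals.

f(x) = x²
a = 0.5, b = 3.25, n = 4
h = (b - a)/n = 0.687500

Simpson's rule: (h/3)[f(x₀) + 4f(x₁) + 2f(x₂) + ... + f(xₙ)]

x_0 = 0.5000, f(x_0) = 0.250000, coefficient = 1
x_1 = 1.1875, f(x_1) = 1.410156, coefficient = 4
x_2 = 1.8750, f(x_2) = 3.515625, coefficient = 2
x_3 = 2.5625, f(x_3) = 6.566406, coefficient = 4
x_4 = 3.2500, f(x_4) = 10.562500, coefficient = 1

I ≈ (0.687500/3) × 49.750000 = 11.401042
Exact value: 11.401042
Error: 0.000000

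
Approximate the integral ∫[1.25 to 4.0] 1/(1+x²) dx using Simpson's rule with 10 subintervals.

f(x) = 1/(1+x²)
a = 1.25, b = 4.0, n = 10
h = (b - a)/n = 0.275000

Simpson's rule: (h/3)[f(x₀) + 4f(x₁) + 2f(x₂) + ... + f(xₙ)]

x_0 = 1.2500, f(x_0) = 0.390244, coefficient = 1
x_1 = 1.5250, f(x_1) = 0.300695, coefficient = 4
x_2 = 1.8000, f(x_2) = 0.235849, coefficient = 2
x_3 = 2.0750, f(x_3) = 0.188479, coefficient = 4
x_4 = 2.3500, f(x_4) = 0.153315, coefficient = 2
x_5 = 2.6250, f(x_5) = 0.126733, coefficient = 4
x_6 = 2.9000, f(x_6) = 0.106270, coefficient = 2
x_7 = 3.1750, f(x_7) = 0.090248, coefficient = 4
x_8 = 3.4500, f(x_8) = 0.077504, coefficient = 2
x_9 = 3.7250, f(x_9) = 0.067224, coefficient = 4
x_10 = 4.0000, f(x_10) = 0.058824, coefficient = 1

I ≈ (0.275000/3) × 4.688461 = 0.429776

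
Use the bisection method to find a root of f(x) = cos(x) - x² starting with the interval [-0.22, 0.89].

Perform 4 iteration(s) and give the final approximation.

f(x) = cos(x) - x²
Initial interval: [-0.22, 0.89]

Iteration 1:
  c_1 = (-0.220000 + 0.890000)/2 = 0.335000
  f(c_1) = f(0.335000) = 0.832185
  f(a) × f(c) ≥ 0, new interval: [0.335000, 0.890000]
Iteration 2:
  c_2 = (0.335000 + 0.890000)/2 = 0.612500
  f(c_2) = f(0.612500) = 0.443057
  f(a) × f(c) ≥ 0, new interval: [0.612500, 0.890000]
Iteration 3:
  c_3 = (0.612500 + 0.890000)/2 = 0.751250
  f(c_3) = f(0.751250) = 0.166460
  f(a) × f(c) ≥ 0, new interval: [0.751250, 0.890000]
Iteration 4:
  c_4 = (0.751250 + 0.890000)/2 = 0.820625
  f(c_4) = f(0.820625) = 0.008339
  f(a) × f(c) ≥ 0, new interval: [0.820625, 0.890000]

After 4 iteration(s), the approximation is c_4 = 0.820625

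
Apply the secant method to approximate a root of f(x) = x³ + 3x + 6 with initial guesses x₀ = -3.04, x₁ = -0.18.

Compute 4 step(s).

f(x) = x³ + 3x + 6
x₀ = -3.04, x₁ = -0.18

Secant formula: x_{n+1} = x_n - f(x_n)(x_n - x_{n-1})/(f(x_n) - f(x_{n-1}))

Iteration 1:
  f(-3.040000) = -31.214464
  f(-0.180000) = 5.454168
  x_2 = -0.180000 - 5.454168×(-0.180000 - (-3.040000))/(5.454168 - (-31.214464))
       = -0.605402
Iteration 2:
  f(-0.180000) = 5.454168
  f(-0.605402) = 3.961906
  x_3 = -0.605402 - 3.961906×(-0.605402 - (-0.180000))/(3.961906 - 5.454168)
       = -1.734831
Iteration 3:
  f(-0.605402) = 3.961906
  f(-1.734831) = -4.425710
  x_4 = -1.734831 - (-4.425710)×(-1.734831 - (-0.605402))/(-4.425710 - 3.961906)
       = -1.138890
Iteration 4:
  f(-1.734831) = -4.425710
  f(-1.138890) = 1.106108
  x_5 = -1.138890 - 1.106108×(-1.138890 - (-1.734831))/(1.106108 - (-4.425710))
       = -1.258051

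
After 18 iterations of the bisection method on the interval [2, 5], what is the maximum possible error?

Bisection error bound: |error| ≤ (b-a)/2^n
|error| ≤ (5 - 2)/2^18 = 3/2^18
|error| ≤ 0.0000114441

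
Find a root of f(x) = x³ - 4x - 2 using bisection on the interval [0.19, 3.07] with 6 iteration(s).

f(x) = x³ - 4x - 2
Initial interval: [0.19, 3.07]

Iteration 1:
  c_1 = (0.190000 + 3.070000)/2 = 1.630000
  f(c_1) = f(1.630000) = -4.189253
  f(a) × f(c) ≥ 0, new interval: [1.630000, 3.070000]
Iteration 2:
  c_2 = (1.630000 + 3.070000)/2 = 2.350000
  f(c_2) = f(2.350000) = 1.577875
  f(a) × f(c) < 0, new interval: [1.630000, 2.350000]
Iteration 3:
  c_3 = (1.630000 + 2.350000)/2 = 1.990000
  f(c_3) = f(1.990000) = -2.079401
  f(a) × f(c) ≥ 0, new interval: [1.990000, 2.350000]
Iteration 4:
  c_4 = (1.990000 + 2.350000)/2 = 2.170000
  f(c_4) = f(2.170000) = -0.461687
  f(a) × f(c) ≥ 0, new interval: [2.170000, 2.350000]
Iteration 5:
  c_5 = (2.170000 + 2.350000)/2 = 2.260000
  f(c_5) = f(2.260000) = 0.503176
  f(a) × f(c) < 0, new interval: [2.170000, 2.260000]
Iteration 6:
  c_6 = (2.170000 + 2.260000)/2 = 2.215000
  f(c_6) = f(2.215000) = 0.007288
  f(a) × f(c) < 0, new interval: [2.170000, 2.215000]

After 6 iteration(s), the approximation is c_6 = 2.215000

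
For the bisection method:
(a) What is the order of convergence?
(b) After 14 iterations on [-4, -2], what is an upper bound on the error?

(a) Bisection has linear (order 1) convergence; the error is halved each step.

(b) Error bound = (b-a)/2^n = (-2 - (-4))/2^{14}
    = 2/2^{14}

(a) 1 (linear); (b) error ≤ 1.22e-04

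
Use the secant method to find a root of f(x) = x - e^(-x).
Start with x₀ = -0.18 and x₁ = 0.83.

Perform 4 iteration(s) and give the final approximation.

f(x) = x - e^(-x)
x₀ = -0.18, x₁ = 0.83

Secant formula: x_{n+1} = x_n - f(x_n)(x_n - x_{n-1})/(f(x_n) - f(x_{n-1}))

Iteration 1:
  f(-0.180000) = -1.377217
  f(0.830000) = 0.393951
  x_2 = 0.830000 - 0.393951×(0.830000 - (-0.180000))/(0.393951 - (-1.377217))
       = 0.605352
Iteration 2:
  f(0.830000) = 0.393951
  f(0.605352) = 0.059469
  x_3 = 0.605352 - 0.059469×(0.605352 - 0.830000)/(0.059469 - 0.393951)
       = 0.565410
Iteration 3:
  f(0.605352) = 0.059469
  f(0.565410) = -0.002717
  x_4 = 0.565410 - (-0.002717)×(0.565410 - 0.605352)/(-0.002717 - 0.059469)
       = 0.567155
Iteration 4:
  f(0.565410) = -0.002717
  f(0.567155) = 0.000019
  x_5 = 0.567155 - 0.000019×(0.567155 - 0.565410)/(0.000019 - (-0.002717))
       = 0.567143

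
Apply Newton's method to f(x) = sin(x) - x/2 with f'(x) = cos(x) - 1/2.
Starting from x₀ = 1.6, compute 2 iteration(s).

f(x) = sin(x) - x/2
f'(x) = cos(x) - 1/2
x₀ = 1.6

Newton-Raphson formula: x_{n+1} = x_n - f(x_n)/f'(x_n)

Iteration 1:
  f(1.600000) = 0.199574
  f'(1.600000) = -0.529200
  x_1 = 1.600000 - 0.199574/(-0.529200) = 1.977124
Iteration 2:
  f(1.977124) = -0.069983
  f'(1.977124) = -0.895238
  x_2 = 1.977124 - (-0.069983)/(-0.895238) = 1.898951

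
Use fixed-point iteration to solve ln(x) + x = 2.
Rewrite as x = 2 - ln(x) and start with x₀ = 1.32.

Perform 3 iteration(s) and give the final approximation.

Equation: ln(x) + x = 2
Fixed-point form: x = 2 - ln(x)
x₀ = 1.32

x_1 = g(1.320000) = 1.722368
x_2 = g(1.722368) = 1.456300
x_3 = g(1.456300) = 1.624101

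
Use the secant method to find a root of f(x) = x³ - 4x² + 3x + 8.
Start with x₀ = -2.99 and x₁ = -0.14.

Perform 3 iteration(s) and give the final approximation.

f(x) = x³ - 4x² + 3x + 8
x₀ = -2.99, x₁ = -0.14

Secant formula: x_{n+1} = x_n - f(x_n)(x_n - x_{n-1})/(f(x_n) - f(x_{n-1}))

Iteration 1:
  f(-2.990000) = -63.461299
  f(-0.140000) = 7.498856
  x_2 = -0.140000 - 7.498856×(-0.140000 - (-2.990000))/(7.498856 - (-63.461299))
       = -0.441179
Iteration 2:
  f(-0.140000) = 7.498856
  f(-0.441179) = 5.812034
  x_3 = -0.441179 - 5.812034×(-0.441179 - (-0.140000))/(5.812034 - 7.498856)
       = -1.478909
Iteration 3:
  f(-0.441179) = 5.812034
  f(-1.478909) = -8.420037
  x_4 = -1.478909 - (-8.420037)×(-1.478909 - (-0.441179))/(-8.420037 - 5.812034)
       = -0.864963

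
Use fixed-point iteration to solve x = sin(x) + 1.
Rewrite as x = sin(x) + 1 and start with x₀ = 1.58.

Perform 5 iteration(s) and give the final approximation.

Equation: x = sin(x) + 1
Fixed-point form: x = sin(x) + 1
x₀ = 1.58

x_1 = g(1.580000) = 1.999958
x_2 = g(1.999958) = 1.909315
x_3 = g(1.909315) = 1.943248
x_4 = g(1.943248) = 1.931438
x_5 = g(1.931438) = 1.935671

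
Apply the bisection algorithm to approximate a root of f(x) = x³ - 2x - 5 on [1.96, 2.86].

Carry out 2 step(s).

f(x) = x³ - 2x - 5
Initial interval: [1.96, 2.86]

Iteration 1:
  c_1 = (1.960000 + 2.860000)/2 = 2.410000
  f(c_1) = f(2.410000) = 4.177521
  f(a) × f(c) < 0, new interval: [1.960000, 2.410000]
Iteration 2:
  c_2 = (1.960000 + 2.410000)/2 = 2.185000
  f(c_2) = f(2.185000) = 1.061682
  f(a) × f(c) < 0, new interval: [1.960000, 2.185000]

After 2 iteration(s), the approximation is c_2 = 2.185000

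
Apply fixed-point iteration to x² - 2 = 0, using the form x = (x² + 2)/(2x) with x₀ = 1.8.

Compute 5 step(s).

Equation: x² - 2 = 0
Fixed-point form: x = (x² + 2)/(2x)
x₀ = 1.8

x_1 = g(1.800000) = 1.455556
x_2 = g(1.455556) = 1.414801
x_3 = g(1.414801) = 1.414214
x_4 = g(1.414214) = 1.414214
x_5 = g(1.414214) = 1.414214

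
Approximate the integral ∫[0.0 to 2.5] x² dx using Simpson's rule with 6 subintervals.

f(x) = x²
a = 0.0, b = 2.5, n = 6
h = (b - a)/n = 0.416667

Simpson's rule: (h/3)[f(x₀) + 4f(x₁) + 2f(x₂) + ... + f(xₙ)]

x_0 = 0.0000, f(x_0) = 0.000000, coefficient = 1
x_1 = 0.4167, f(x_1) = 0.173611, coefficient = 4
x_2 = 0.8333, f(x_2) = 0.694444, coefficient = 2
x_3 = 1.2500, f(x_3) = 1.562500, coefficient = 4
x_4 = 1.6667, f(x_4) = 2.777778, coefficient = 2
x_5 = 2.0833, f(x_5) = 4.340278, coefficient = 4
x_6 = 2.5000, f(x_6) = 6.250000, coefficient = 1

I ≈ (0.416667/3) × 37.500000 = 5.208333
Exact value: 5.208333
Error: 0.000000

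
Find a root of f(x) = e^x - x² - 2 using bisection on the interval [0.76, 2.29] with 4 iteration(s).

f(x) = e^x - x² - 2
Initial interval: [0.76, 2.29]

Iteration 1:
  c_1 = (0.760000 + 2.290000)/2 = 1.525000
  f(c_1) = f(1.525000) = 0.269519
  f(a) × f(c) < 0, new interval: [0.760000, 1.525000]
Iteration 2:
  c_2 = (0.760000 + 1.525000)/2 = 1.142500
  f(c_2) = f(1.142500) = -0.170711
  f(a) × f(c) ≥ 0, new interval: [1.142500, 1.525000]
Iteration 3:
  c_3 = (1.142500 + 1.525000)/2 = 1.333750
  f(c_3) = f(1.333750) = 0.016360
  f(a) × f(c) < 0, new interval: [1.142500, 1.333750]
Iteration 4:
  c_4 = (1.142500 + 1.333750)/2 = 1.238125
  f(c_4) = f(1.238125) = -0.083813
  f(a) × f(c) ≥ 0, new interval: [1.238125, 1.333750]

After 4 iteration(s), the approximation is c_4 = 1.238125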